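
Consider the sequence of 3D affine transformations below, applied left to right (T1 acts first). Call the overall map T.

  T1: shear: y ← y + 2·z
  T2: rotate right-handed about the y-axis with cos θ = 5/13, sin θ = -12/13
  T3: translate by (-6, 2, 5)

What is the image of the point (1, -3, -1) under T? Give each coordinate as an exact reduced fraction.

T1 shear: y ← y + 2·z: (1, -3, -1) → (1, -5, -1)
T2 rotate right-handed about the y-axis with cos θ = 5/13, sin θ = -12/13: (1, -5, -1) → (17/13, -5, 7/13)
T3 translate by (-6, 2, 5): (17/13, -5, 7/13) → (-61/13, -3, 72/13)

T(p) = (-61/13, -3, 72/13)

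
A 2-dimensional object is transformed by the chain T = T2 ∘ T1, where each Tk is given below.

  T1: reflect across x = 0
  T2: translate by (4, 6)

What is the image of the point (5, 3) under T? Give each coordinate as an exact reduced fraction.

T1 reflect across x = 0: (5, 3) → (-5, 3)
T2 translate by (4, 6): (-5, 3) → (-1, 9)

T(p) = (-1, 9)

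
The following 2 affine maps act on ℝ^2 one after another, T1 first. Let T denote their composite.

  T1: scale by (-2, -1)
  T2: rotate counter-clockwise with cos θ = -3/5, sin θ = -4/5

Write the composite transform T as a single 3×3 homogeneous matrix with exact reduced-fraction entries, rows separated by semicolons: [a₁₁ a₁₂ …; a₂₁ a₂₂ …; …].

T = [6/5 -4/5 0; 8/5 3/5 0; 0 0 1]

T1 = [-2 0 0; 0 -1 0; 0 0 1]
T2·T1 = [6/5 -4/5 0; 8/5 3/5 0; 0 0 1]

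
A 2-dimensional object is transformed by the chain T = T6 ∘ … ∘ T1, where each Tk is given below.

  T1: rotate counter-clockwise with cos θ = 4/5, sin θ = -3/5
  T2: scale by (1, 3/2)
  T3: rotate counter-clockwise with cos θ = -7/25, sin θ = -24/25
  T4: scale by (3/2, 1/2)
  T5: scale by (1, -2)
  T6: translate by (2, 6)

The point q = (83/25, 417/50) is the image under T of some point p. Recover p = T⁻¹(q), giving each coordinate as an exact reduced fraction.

p = (1, 2)

T1 = [4/5 3/5 0; -3/5 4/5 0; 0 0 1]
T2·T1 = [4/5 3/5 0; -9/10 6/5 0; 0 0 1]
T3·…·T1 = [-136/125 123/125 0; -129/250 -114/125 0; 0 0 1]
T4·…·T1 = [-204/125 369/250 0; -129/500 -57/125 0; 0 0 1]
T5·…·T1 = [-204/125 369/250 0; 129/250 114/125 0; 0 0 1]
T6·…·T1 = [-204/125 369/250 2; 129/250 114/125 6; 0 0 1]
det M = -9/4; M⁻¹ = [-152/375 82/125 -1172/375; 86/375 272/375 -1804/375; 0 0 1]
M⁻¹ · (83/25, 417/50)ᵀ = (1, 2)ᵀ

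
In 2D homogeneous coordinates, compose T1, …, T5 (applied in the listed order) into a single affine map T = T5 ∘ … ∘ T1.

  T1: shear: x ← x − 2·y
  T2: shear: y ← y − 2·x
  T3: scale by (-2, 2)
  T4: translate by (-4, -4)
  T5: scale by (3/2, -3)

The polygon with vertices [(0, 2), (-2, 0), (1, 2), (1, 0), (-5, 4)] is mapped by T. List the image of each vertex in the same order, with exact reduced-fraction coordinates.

image vertices: (6, -48), (0, -12), (3, -36), (-9, 24), (33, -168)

T1 shear: x ← x − 2·y: (0, 2) → (-4, 2); (-2, 0) → (-2, 0); (1, 2) → (-3, 2); (1, 0) → (1, 0); (-5, 4) → (-13, 4)
T2 shear: y ← y − 2·x: (-4, 2) → (-4, 10); (-2, 0) → (-2, 4); (-3, 2) → (-3, 8); (1, 0) → (1, -2); (-13, 4) → (-13, 30)
T3 scale by (-2, 2): (-4, 10) → (8, 20); (-2, 4) → (4, 8); (-3, 8) → (6, 16); (1, -2) → (-2, -4); (-13, 30) → (26, 60)
T4 translate by (-4, -4): (8, 20) → (4, 16); (4, 8) → (0, 4); (6, 16) → (2, 12); (-2, -4) → (-6, -8); (26, 60) → (22, 56)
T5 scale by (3/2, -3): (4, 16) → (6, -48); (0, 4) → (0, -12); (2, 12) → (3, -36); (-6, -8) → (-9, 24); (22, 56) → (33, -168)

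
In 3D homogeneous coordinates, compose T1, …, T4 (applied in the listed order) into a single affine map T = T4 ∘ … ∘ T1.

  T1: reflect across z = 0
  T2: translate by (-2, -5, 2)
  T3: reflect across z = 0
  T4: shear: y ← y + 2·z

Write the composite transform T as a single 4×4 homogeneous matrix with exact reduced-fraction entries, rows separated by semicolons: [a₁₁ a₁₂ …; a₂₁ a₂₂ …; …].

T1 = [1 0 0 0; 0 1 0 0; 0 0 -1 0; 0 0 0 1]
T2·T1 = [1 0 0 -2; 0 1 0 -5; 0 0 -1 2; 0 0 0 1]
T3·…·T1 = [1 0 0 -2; 0 1 0 -5; 0 0 1 -2; 0 0 0 1]
T4·…·T1 = [1 0 0 -2; 0 1 2 -9; 0 0 1 -2; 0 0 0 1]

T = [1 0 0 -2; 0 1 2 -9; 0 0 1 -2; 0 0 0 1]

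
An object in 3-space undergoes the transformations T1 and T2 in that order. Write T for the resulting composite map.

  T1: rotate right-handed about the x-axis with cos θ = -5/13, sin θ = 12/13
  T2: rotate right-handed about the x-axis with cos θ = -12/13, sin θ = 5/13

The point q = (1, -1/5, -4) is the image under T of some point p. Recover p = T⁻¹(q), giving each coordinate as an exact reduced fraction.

T1 = [1 0 0 0; 0 -5/13 -12/13 0; 0 12/13 -5/13 0; 0 0 0 1]
T2·T1 = [1 0 0 0; 0 0 1 0; 0 -1 0 0; 0 0 0 1]
det M = 1; M⁻¹ = [1 0 0 0; 0 0 -1 0; 0 1 0 0; 0 0 0 1]
M⁻¹ · (1, -1/5, -4)ᵀ = (1, 4, -1/5)ᵀ

p = (1, 4, -1/5)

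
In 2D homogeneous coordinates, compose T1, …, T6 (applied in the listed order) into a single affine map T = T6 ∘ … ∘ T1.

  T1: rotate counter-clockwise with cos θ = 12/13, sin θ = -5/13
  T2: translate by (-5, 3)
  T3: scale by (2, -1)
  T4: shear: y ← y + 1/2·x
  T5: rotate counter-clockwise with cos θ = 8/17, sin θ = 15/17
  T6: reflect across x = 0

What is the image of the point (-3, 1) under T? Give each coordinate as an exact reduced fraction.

T1 rotate counter-clockwise with cos θ = 12/13, sin θ = -5/13: (-3, 1) → (-31/13, 27/13)
T2 translate by (-5, 3): (-31/13, 27/13) → (-96/13, 66/13)
T3 scale by (2, -1): (-96/13, 66/13) → (-192/13, -66/13)
T4 shear: y ← y + 1/2·x: (-192/13, -66/13) → (-192/13, -162/13)
T5 rotate counter-clockwise with cos θ = 8/17, sin θ = 15/17: (-192/13, -162/13) → (894/221, -4176/221)
T6 reflect across x = 0: (894/221, -4176/221) → (-894/221, -4176/221)

T(p) = (-894/221, -4176/221)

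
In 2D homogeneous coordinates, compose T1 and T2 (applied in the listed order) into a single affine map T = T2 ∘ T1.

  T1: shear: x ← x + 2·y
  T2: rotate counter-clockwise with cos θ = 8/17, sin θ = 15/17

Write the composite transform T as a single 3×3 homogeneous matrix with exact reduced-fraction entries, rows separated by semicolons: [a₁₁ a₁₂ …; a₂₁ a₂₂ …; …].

T1 = [1 2 0; 0 1 0; 0 0 1]
T2·T1 = [8/17 1/17 0; 15/17 38/17 0; 0 0 1]

T = [8/17 1/17 0; 15/17 38/17 0; 0 0 1]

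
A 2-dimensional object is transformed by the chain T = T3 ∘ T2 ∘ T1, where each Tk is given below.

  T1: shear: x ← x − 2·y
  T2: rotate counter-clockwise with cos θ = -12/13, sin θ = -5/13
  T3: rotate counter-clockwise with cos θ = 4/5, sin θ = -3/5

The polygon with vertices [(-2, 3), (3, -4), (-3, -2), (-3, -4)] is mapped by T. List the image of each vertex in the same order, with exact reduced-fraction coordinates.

T1 shear: x ← x − 2·y: (-2, 3) → (-8, 3); (3, -4) → (11, -4); (-3, -2) → (1, -2); (-3, -4) → (5, -4)
T2 rotate counter-clockwise with cos θ = -12/13, sin θ = -5/13: (-8, 3) → (111/13, 4/13); (11, -4) → (-152/13, -7/13); (1, -2) → (-22/13, 19/13); (5, -4) → (-80/13, 23/13)
T3 rotate counter-clockwise with cos θ = 4/5, sin θ = -3/5: (111/13, 4/13) → (456/65, -317/65); (-152/13, -7/13) → (-629/65, 428/65); (-22/13, 19/13) → (-31/65, 142/65); (-80/13, 23/13) → (-251/65, 332/65)

image vertices: (456/65, -317/65), (-629/65, 428/65), (-31/65, 142/65), (-251/65, 332/65)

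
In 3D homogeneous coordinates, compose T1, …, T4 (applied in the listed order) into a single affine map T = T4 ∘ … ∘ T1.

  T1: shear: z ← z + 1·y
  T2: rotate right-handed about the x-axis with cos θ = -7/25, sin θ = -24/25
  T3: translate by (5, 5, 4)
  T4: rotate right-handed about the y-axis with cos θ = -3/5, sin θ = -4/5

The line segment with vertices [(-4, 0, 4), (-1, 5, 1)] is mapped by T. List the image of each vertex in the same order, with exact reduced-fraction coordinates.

T1 shear: z ← z + 1·y: (-4, 0, 4) → (-4, 0, 4); (-1, 5, 1) → (-1, 5, 6)
T2 rotate right-handed about the x-axis with cos θ = -7/25, sin θ = -24/25: (-4, 0, 4) → (-4, 96/25, -28/25); (-1, 5, 6) → (-1, 109/25, -162/25)
T3 translate by (5, 5, 4): (-4, 96/25, -28/25) → (1, 221/25, 72/25); (-1, 109/25, -162/25) → (4, 234/25, -62/25)
T4 rotate right-handed about the y-axis with cos θ = -3/5, sin θ = -4/5: (1, 221/25, 72/25) → (-363/125, 221/25, -116/125); (4, 234/25, -62/25) → (-52/125, 234/25, 586/125)

image vertices: (-363/125, 221/25, -116/125), (-52/125, 234/25, 586/125)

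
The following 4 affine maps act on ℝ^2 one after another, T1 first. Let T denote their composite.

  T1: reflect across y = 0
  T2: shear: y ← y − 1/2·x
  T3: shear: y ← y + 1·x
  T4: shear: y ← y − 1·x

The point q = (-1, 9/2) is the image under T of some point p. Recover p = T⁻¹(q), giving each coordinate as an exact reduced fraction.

T1 = [1 0 0; 0 -1 0; 0 0 1]
T2·T1 = [1 0 0; -1/2 -1 0; 0 0 1]
T3·…·T1 = [1 0 0; 1/2 -1 0; 0 0 1]
T4·…·T1 = [1 0 0; -1/2 -1 0; 0 0 1]
det M = -1; M⁻¹ = [1 0 0; -1/2 -1 0; 0 0 1]
M⁻¹ · (-1, 9/2)ᵀ = (-1, -4)ᵀ

p = (-1, -4)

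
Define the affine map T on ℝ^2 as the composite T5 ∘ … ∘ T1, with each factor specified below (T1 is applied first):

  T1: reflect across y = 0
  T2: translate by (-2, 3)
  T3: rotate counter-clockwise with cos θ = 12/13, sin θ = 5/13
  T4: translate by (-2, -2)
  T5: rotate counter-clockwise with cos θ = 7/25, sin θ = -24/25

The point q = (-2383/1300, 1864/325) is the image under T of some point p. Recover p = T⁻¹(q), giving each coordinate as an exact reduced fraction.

T1 = [1 0 0; 0 -1 0; 0 0 1]
T2·T1 = [1 0 -2; 0 -1 3; 0 0 1]
T3·…·T1 = [12/13 5/13 -3; 5/13 -12/13 2; 0 0 1]
T4·…·T1 = [12/13 5/13 -5; 5/13 -12/13 0; 0 0 1]
T5·…·T1 = [204/325 -253/325 -7/5; -253/325 -204/325 24/5; 0 0 1]
det M = -1; M⁻¹ = [204/325 -253/325 60/13; -253/325 -204/325 25/13; 0 0 1]
M⁻¹ · (-2383/1300, 1864/325)ᵀ = (-1, -1/4)ᵀ

p = (-1, -1/4)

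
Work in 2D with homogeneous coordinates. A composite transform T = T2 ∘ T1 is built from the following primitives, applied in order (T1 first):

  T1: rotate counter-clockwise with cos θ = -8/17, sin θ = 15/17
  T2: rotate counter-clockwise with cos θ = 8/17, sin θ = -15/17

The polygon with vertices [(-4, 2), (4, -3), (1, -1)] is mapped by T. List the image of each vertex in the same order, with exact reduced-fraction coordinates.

T1 rotate counter-clockwise with cos θ = -8/17, sin θ = 15/17: (-4, 2) → (2/17, -76/17); (4, -3) → (13/17, 84/17); (1, -1) → (7/17, 23/17)
T2 rotate counter-clockwise with cos θ = 8/17, sin θ = -15/17: (2/17, -76/17) → (-1124/289, -638/289); (13/17, 84/17) → (1364/289, 477/289); (7/17, 23/17) → (401/289, 79/289)

image vertices: (-1124/289, -638/289), (1364/289, 477/289), (401/289, 79/289)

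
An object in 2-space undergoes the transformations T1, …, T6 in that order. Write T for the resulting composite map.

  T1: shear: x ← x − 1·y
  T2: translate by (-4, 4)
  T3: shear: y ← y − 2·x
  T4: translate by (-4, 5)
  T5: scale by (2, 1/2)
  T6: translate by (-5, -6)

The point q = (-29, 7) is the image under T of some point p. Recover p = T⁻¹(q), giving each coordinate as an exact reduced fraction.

p = (-3, 1)

T1 = [1 -1 0; 0 1 0; 0 0 1]
T2·T1 = [1 -1 -4; 0 1 4; 0 0 1]
T3·…·T1 = [1 -1 -4; -2 3 12; 0 0 1]
T4·…·T1 = [1 -1 -8; -2 3 17; 0 0 1]
T5·…·T1 = [2 -2 -16; -1 3/2 17/2; 0 0 1]
T6·…·T1 = [2 -2 -21; -1 3/2 5/2; 0 0 1]
det M = 1; M⁻¹ = [3/2 2 53/2; 1 2 16; 0 0 1]
M⁻¹ · (-29, 7)ᵀ = (-3, 1)ᵀ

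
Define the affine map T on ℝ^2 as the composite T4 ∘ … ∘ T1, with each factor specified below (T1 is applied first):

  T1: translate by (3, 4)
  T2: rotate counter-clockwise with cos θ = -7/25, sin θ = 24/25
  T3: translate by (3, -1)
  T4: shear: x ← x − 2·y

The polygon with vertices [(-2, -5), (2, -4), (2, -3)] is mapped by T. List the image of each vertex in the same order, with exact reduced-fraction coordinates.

T1 translate by (3, 4): (-2, -5) → (1, -1); (2, -4) → (5, 0); (2, -3) → (5, 1)
T2 rotate counter-clockwise with cos θ = -7/25, sin θ = 24/25: (1, -1) → (17/25, 31/25); (5, 0) → (-7/5, 24/5); (5, 1) → (-59/25, 113/25)
T3 translate by (3, -1): (17/25, 31/25) → (92/25, 6/25); (-7/5, 24/5) → (8/5, 19/5); (-59/25, 113/25) → (16/25, 88/25)
T4 shear: x ← x − 2·y: (92/25, 6/25) → (16/5, 6/25); (8/5, 19/5) → (-6, 19/5); (16/25, 88/25) → (-32/5, 88/25)

image vertices: (16/5, 6/25), (-6, 19/5), (-32/5, 88/25)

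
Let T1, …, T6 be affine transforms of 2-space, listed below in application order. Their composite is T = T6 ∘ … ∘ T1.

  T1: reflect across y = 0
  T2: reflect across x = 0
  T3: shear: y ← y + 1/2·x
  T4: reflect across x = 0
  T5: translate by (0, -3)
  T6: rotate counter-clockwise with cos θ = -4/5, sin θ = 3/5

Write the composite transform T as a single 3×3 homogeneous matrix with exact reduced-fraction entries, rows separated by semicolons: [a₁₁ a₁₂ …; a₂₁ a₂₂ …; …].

T = [-1/2 3/5 9/5; 1 4/5 12/5; 0 0 1]

T1 = [1 0 0; 0 -1 0; 0 0 1]
T2·T1 = [-1 0 0; 0 -1 0; 0 0 1]
T3·…·T1 = [-1 0 0; -1/2 -1 0; 0 0 1]
T4·…·T1 = [1 0 0; -1/2 -1 0; 0 0 1]
T5·…·T1 = [1 0 0; -1/2 -1 -3; 0 0 1]
T6·…·T1 = [-1/2 3/5 9/5; 1 4/5 12/5; 0 0 1]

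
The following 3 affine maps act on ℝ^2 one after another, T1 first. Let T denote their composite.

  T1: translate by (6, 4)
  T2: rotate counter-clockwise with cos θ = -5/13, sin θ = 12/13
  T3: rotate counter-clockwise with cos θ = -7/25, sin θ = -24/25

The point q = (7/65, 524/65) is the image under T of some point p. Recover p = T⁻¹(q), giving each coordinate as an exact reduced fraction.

p = (-5, 4)

T1 = [1 0 6; 0 1 4; 0 0 1]
T2·T1 = [-5/13 -12/13 -6; 12/13 -5/13 4; 0 0 1]
T3·…·T1 = [323/325 -36/325 138/25; 36/325 323/325 116/25; 0 0 1]
det M = 1; M⁻¹ = [323/325 36/325 -6; -36/325 323/325 -4; 0 0 1]
M⁻¹ · (7/65, 524/65)ᵀ = (-5, 4)ᵀ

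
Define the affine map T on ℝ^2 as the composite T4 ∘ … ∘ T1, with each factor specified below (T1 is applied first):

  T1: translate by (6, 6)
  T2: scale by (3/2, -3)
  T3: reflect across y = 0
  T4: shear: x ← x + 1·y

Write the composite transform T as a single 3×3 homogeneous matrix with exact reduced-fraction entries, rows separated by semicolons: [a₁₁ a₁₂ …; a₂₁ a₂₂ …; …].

T1 = [1 0 6; 0 1 6; 0 0 1]
T2·T1 = [3/2 0 9; 0 -3 -18; 0 0 1]
T3·…·T1 = [3/2 0 9; 0 3 18; 0 0 1]
T4·…·T1 = [3/2 3 27; 0 3 18; 0 0 1]

T = [3/2 3 27; 0 3 18; 0 0 1]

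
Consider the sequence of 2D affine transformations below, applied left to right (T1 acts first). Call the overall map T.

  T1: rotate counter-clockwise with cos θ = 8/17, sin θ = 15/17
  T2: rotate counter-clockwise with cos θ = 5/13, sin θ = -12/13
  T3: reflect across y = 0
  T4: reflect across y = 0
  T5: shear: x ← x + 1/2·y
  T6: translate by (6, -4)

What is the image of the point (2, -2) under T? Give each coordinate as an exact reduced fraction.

T(p) = (1483/221, -1366/221)

T1 rotate counter-clockwise with cos θ = 8/17, sin θ = 15/17: (2, -2) → (46/17, 14/17)
T2 rotate counter-clockwise with cos θ = 5/13, sin θ = -12/13: (46/17, 14/17) → (398/221, -482/221)
T3 reflect across y = 0: (398/221, -482/221) → (398/221, 482/221)
T4 reflect across y = 0: (398/221, 482/221) → (398/221, -482/221)
T5 shear: x ← x + 1/2·y: (398/221, -482/221) → (157/221, -482/221)
T6 translate by (6, -4): (157/221, -482/221) → (1483/221, -1366/221)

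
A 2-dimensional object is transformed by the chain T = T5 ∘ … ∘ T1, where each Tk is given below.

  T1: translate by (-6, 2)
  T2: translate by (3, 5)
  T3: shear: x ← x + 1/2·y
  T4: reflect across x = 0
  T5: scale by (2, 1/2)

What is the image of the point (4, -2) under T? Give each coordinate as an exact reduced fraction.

T(p) = (-7, 5/2)

T1 translate by (-6, 2): (4, -2) → (-2, 0)
T2 translate by (3, 5): (-2, 0) → (1, 5)
T3 shear: x ← x + 1/2·y: (1, 5) → (7/2, 5)
T4 reflect across x = 0: (7/2, 5) → (-7/2, 5)
T5 scale by (2, 1/2): (-7/2, 5) → (-7, 5/2)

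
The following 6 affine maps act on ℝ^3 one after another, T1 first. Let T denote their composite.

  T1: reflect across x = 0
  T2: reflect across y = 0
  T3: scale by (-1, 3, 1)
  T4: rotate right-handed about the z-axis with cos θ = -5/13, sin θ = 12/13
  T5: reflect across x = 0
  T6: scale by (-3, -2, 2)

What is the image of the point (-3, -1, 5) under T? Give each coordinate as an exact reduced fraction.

T(p) = (-63/13, 102/13, 10)

T1 reflect across x = 0: (-3, -1, 5) → (3, -1, 5)
T2 reflect across y = 0: (3, -1, 5) → (3, 1, 5)
T3 scale by (-1, 3, 1): (3, 1, 5) → (-3, 3, 5)
T4 rotate right-handed about the z-axis with cos θ = -5/13, sin θ = 12/13: (-3, 3, 5) → (-21/13, -51/13, 5)
T5 reflect across x = 0: (-21/13, -51/13, 5) → (21/13, -51/13, 5)
T6 scale by (-3, -2, 2): (21/13, -51/13, 5) → (-63/13, 102/13, 10)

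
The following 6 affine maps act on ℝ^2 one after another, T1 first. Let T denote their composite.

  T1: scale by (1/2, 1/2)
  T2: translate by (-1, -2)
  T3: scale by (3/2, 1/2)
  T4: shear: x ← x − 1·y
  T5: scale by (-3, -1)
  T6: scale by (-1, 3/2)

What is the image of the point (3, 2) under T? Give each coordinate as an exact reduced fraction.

T(p) = (15/4, 3/4)

T1 scale by (1/2, 1/2): (3, 2) → (3/2, 1)
T2 translate by (-1, -2): (3/2, 1) → (1/2, -1)
T3 scale by (3/2, 1/2): (1/2, -1) → (3/4, -1/2)
T4 shear: x ← x − 1·y: (3/4, -1/2) → (5/4, -1/2)
T5 scale by (-3, -1): (5/4, -1/2) → (-15/4, 1/2)
T6 scale by (-1, 3/2): (-15/4, 1/2) → (15/4, 3/4)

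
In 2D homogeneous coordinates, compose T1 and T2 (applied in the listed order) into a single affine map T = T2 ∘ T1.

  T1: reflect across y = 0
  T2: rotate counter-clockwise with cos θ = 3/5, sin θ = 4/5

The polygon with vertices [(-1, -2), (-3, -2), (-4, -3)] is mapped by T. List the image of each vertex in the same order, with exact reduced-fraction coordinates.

T1 reflect across y = 0: (-1, -2) → (-1, 2); (-3, -2) → (-3, 2); (-4, -3) → (-4, 3)
T2 rotate counter-clockwise with cos θ = 3/5, sin θ = 4/5: (-1, 2) → (-11/5, 2/5); (-3, 2) → (-17/5, -6/5); (-4, 3) → (-24/5, -7/5)

image vertices: (-11/5, 2/5), (-17/5, -6/5), (-24/5, -7/5)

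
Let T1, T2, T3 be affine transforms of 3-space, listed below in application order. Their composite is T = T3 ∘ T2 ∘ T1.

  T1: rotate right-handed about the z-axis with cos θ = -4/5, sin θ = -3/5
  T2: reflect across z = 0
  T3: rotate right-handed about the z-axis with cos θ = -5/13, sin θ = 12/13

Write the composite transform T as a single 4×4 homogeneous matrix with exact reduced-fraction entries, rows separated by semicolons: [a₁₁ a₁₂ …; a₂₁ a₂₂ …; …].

T = [56/65 33/65 0 0; -33/65 56/65 0 0; 0 0 -1 0; 0 0 0 1]

T1 = [-4/5 3/5 0 0; -3/5 -4/5 0 0; 0 0 1 0; 0 0 0 1]
T2·T1 = [-4/5 3/5 0 0; -3/5 -4/5 0 0; 0 0 -1 0; 0 0 0 1]
T3·…·T1 = [56/65 33/65 0 0; -33/65 56/65 0 0; 0 0 -1 0; 0 0 0 1]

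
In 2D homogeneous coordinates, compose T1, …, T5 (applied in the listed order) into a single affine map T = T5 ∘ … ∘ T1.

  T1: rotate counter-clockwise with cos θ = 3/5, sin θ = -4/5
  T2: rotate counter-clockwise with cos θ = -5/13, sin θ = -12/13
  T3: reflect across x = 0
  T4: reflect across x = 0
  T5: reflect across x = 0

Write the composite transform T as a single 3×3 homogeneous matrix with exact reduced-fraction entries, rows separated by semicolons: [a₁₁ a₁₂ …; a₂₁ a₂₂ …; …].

T = [63/65 -16/65 0; -16/65 -63/65 0; 0 0 1]

T1 = [3/5 4/5 0; -4/5 3/5 0; 0 0 1]
T2·T1 = [-63/65 16/65 0; -16/65 -63/65 0; 0 0 1]
T3·…·T1 = [63/65 -16/65 0; -16/65 -63/65 0; 0 0 1]
T4·…·T1 = [-63/65 16/65 0; -16/65 -63/65 0; 0 0 1]
T5·…·T1 = [63/65 -16/65 0; -16/65 -63/65 0; 0 0 1]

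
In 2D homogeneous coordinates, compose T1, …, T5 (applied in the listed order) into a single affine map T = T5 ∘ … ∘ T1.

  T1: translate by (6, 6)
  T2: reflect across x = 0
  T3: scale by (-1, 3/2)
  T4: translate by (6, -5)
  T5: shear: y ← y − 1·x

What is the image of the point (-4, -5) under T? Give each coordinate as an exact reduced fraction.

T(p) = (8, -23/2)

T1 translate by (6, 6): (-4, -5) → (2, 1)
T2 reflect across x = 0: (2, 1) → (-2, 1)
T3 scale by (-1, 3/2): (-2, 1) → (2, 3/2)
T4 translate by (6, -5): (2, 3/2) → (8, -7/2)
T5 shear: y ← y − 1·x: (8, -7/2) → (8, -23/2)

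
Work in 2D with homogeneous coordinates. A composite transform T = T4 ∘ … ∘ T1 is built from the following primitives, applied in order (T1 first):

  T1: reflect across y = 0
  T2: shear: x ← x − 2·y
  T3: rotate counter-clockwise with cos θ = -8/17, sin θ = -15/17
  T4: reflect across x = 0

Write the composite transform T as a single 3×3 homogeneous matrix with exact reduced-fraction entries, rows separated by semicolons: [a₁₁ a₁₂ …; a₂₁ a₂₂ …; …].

T = [8/17 31/17 0; -15/17 -22/17 0; 0 0 1]

T1 = [1 0 0; 0 -1 0; 0 0 1]
T2·T1 = [1 2 0; 0 -1 0; 0 0 1]
T3·…·T1 = [-8/17 -31/17 0; -15/17 -22/17 0; 0 0 1]
T4·…·T1 = [8/17 31/17 0; -15/17 -22/17 0; 0 0 1]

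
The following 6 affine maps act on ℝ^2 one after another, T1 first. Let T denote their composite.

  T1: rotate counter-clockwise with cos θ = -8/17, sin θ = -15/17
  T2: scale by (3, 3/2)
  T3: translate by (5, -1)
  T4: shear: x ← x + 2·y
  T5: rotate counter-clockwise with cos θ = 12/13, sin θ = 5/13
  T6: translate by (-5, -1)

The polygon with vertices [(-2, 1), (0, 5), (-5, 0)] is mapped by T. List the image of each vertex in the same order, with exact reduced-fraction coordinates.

T1 rotate counter-clockwise with cos θ = -8/17, sin θ = -15/17: (-2, 1) → (31/17, 22/17); (0, 5) → (75/17, -40/17); (-5, 0) → (40/17, 75/17)
T2 scale by (3, 3/2): (31/17, 22/17) → (93/17, 33/17); (75/17, -40/17) → (225/17, -60/17); (40/17, 75/17) → (120/17, 225/34)
T3 translate by (5, -1): (93/17, 33/17) → (178/17, 16/17); (225/17, -60/17) → (310/17, -77/17); (120/17, 225/34) → (205/17, 191/34)
T4 shear: x ← x + 2·y: (178/17, 16/17) → (210/17, 16/17); (310/17, -77/17) → (156/17, -77/17); (205/17, 191/34) → (396/17, 191/34)
T5 rotate counter-clockwise with cos θ = 12/13, sin θ = 5/13: (210/17, 16/17) → (2440/221, 1242/221); (156/17, -77/17) → (2257/221, -144/221); (396/17, 191/34) → (8549/442, 3126/221)
T6 translate by (-5, -1): (2440/221, 1242/221) → (1335/221, 1021/221); (2257/221, -144/221) → (1152/221, -365/221); (8549/442, 3126/221) → (6339/442, 2905/221)

image vertices: (1335/221, 1021/221), (1152/221, -365/221), (6339/442, 2905/221)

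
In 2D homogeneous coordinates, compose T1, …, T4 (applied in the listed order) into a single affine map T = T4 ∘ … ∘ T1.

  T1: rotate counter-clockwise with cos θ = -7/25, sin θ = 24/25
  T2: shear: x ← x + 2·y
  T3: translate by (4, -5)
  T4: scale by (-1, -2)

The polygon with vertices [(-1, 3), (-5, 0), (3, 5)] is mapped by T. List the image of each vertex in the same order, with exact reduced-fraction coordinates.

T1 rotate counter-clockwise with cos θ = -7/25, sin θ = 24/25: (-1, 3) → (-13/5, -9/5); (-5, 0) → (7/5, -24/5); (3, 5) → (-141/25, 37/25)
T2 shear: x ← x + 2·y: (-13/5, -9/5) → (-31/5, -9/5); (7/5, -24/5) → (-41/5, -24/5); (-141/25, 37/25) → (-67/25, 37/25)
T3 translate by (4, -5): (-31/5, -9/5) → (-11/5, -34/5); (-41/5, -24/5) → (-21/5, -49/5); (-67/25, 37/25) → (33/25, -88/25)
T4 scale by (-1, -2): (-11/5, -34/5) → (11/5, 68/5); (-21/5, -49/5) → (21/5, 98/5); (33/25, -88/25) → (-33/25, 176/25)

image vertices: (11/5, 68/5), (21/5, 98/5), (-33/25, 176/25)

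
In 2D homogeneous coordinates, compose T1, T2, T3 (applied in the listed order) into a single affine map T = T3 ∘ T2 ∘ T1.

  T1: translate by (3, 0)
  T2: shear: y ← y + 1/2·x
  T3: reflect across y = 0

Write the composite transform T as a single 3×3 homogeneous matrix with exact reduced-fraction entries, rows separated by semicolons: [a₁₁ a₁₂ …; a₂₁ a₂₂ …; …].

T = [1 0 3; -1/2 -1 -3/2; 0 0 1]

T1 = [1 0 3; 0 1 0; 0 0 1]
T2·T1 = [1 0 3; 1/2 1 3/2; 0 0 1]
T3·…·T1 = [1 0 3; -1/2 -1 -3/2; 0 0 1]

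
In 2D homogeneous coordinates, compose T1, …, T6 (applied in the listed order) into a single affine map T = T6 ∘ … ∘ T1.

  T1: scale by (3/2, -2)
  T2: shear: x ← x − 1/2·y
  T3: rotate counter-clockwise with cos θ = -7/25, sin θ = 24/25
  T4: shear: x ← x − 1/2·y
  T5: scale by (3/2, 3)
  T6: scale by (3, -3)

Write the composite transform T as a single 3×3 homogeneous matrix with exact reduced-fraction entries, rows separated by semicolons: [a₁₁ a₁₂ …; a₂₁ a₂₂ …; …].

T1 = [3/2 0 0; 0 -2 0; 0 0 1]
T2·T1 = [3/2 1 0; 0 -2 0; 0 0 1]
T3·…·T1 = [-21/50 41/25 0; 36/25 38/25 0; 0 0 1]
T4·…·T1 = [-57/50 22/25 0; 36/25 38/25 0; 0 0 1]
T5·…·T1 = [-171/100 33/25 0; 108/25 114/25 0; 0 0 1]
T6·…·T1 = [-513/100 99/25 0; -324/25 -342/25 0; 0 0 1]

T = [-513/100 99/25 0; -324/25 -342/25 0; 0 0 1]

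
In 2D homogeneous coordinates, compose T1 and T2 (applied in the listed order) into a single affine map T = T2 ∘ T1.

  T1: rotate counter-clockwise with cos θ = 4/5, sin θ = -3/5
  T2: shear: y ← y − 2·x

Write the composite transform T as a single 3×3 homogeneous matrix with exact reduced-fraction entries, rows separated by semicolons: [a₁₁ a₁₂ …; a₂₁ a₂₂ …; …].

T1 = [4/5 3/5 0; -3/5 4/5 0; 0 0 1]
T2·T1 = [4/5 3/5 0; -11/5 -2/5 0; 0 0 1]

T = [4/5 3/5 0; -11/5 -2/5 0; 0 0 1]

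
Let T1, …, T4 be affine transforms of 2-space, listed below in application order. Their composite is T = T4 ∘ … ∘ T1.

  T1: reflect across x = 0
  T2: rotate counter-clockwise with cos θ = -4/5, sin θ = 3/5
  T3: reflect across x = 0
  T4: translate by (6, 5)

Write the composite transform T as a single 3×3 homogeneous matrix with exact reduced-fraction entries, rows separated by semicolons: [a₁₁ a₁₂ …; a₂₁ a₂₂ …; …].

T1 = [-1 0 0; 0 1 0; 0 0 1]
T2·T1 = [4/5 -3/5 0; -3/5 -4/5 0; 0 0 1]
T3·…·T1 = [-4/5 3/5 0; -3/5 -4/5 0; 0 0 1]
T4·…·T1 = [-4/5 3/5 6; -3/5 -4/5 5; 0 0 1]

T = [-4/5 3/5 6; -3/5 -4/5 5; 0 0 1]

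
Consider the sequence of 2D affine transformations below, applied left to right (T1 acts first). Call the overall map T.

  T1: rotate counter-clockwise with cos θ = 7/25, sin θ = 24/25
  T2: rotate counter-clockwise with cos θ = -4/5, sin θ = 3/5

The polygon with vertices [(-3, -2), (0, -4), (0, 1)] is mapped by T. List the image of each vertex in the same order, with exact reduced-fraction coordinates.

image vertices: (6/5, 17/5), (-12/5, 16/5), (3/5, -4/5)

T1 rotate counter-clockwise with cos θ = 7/25, sin θ = 24/25: (-3, -2) → (27/25, -86/25); (0, -4) → (96/25, -28/25); (0, 1) → (-24/25, 7/25)
T2 rotate counter-clockwise with cos θ = -4/5, sin θ = 3/5: (27/25, -86/25) → (6/5, 17/5); (96/25, -28/25) → (-12/5, 16/5); (-24/25, 7/25) → (3/5, -4/5)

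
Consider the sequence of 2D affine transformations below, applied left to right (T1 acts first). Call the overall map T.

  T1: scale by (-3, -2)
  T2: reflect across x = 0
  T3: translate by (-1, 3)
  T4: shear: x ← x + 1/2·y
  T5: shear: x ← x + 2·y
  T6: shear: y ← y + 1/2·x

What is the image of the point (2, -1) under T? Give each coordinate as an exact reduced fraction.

T(p) = (35/2, 55/4)

T1 scale by (-3, -2): (2, -1) → (-6, 2)
T2 reflect across x = 0: (-6, 2) → (6, 2)
T3 translate by (-1, 3): (6, 2) → (5, 5)
T4 shear: x ← x + 1/2·y: (5, 5) → (15/2, 5)
T5 shear: x ← x + 2·y: (15/2, 5) → (35/2, 5)
T6 shear: y ← y + 1/2·x: (35/2, 5) → (35/2, 55/4)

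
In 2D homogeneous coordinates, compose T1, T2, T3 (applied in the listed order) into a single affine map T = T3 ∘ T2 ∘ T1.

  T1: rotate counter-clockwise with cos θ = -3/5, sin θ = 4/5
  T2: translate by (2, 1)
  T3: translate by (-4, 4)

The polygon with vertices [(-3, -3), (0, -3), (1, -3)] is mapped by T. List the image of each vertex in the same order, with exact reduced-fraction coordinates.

image vertices: (11/5, 22/5), (2/5, 34/5), (-1/5, 38/5)

T1 rotate counter-clockwise with cos θ = -3/5, sin θ = 4/5: (-3, -3) → (21/5, -3/5); (0, -3) → (12/5, 9/5); (1, -3) → (9/5, 13/5)
T2 translate by (2, 1): (21/5, -3/5) → (31/5, 2/5); (12/5, 9/5) → (22/5, 14/5); (9/5, 13/5) → (19/5, 18/5)
T3 translate by (-4, 4): (31/5, 2/5) → (11/5, 22/5); (22/5, 14/5) → (2/5, 34/5); (19/5, 18/5) → (-1/5, 38/5)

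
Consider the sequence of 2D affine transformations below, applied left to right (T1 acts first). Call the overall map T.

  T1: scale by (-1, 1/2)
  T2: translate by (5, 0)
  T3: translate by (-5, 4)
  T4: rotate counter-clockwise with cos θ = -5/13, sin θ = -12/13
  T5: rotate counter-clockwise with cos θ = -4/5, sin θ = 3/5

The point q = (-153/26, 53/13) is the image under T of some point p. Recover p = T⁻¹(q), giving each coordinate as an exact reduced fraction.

T1 = [-1 0 0; 0 1/2 0; 0 0 1]
T2·T1 = [-1 0 5; 0 1/2 0; 0 0 1]
T3·…·T1 = [-1 0 0; 0 1/2 4; 0 0 1]
T4·…·T1 = [5/13 6/13 48/13; 12/13 -5/26 -20/13; 0 0 1]
T5·…·T1 = [-56/65 -33/130 -132/65; -33/65 28/65 224/65; 0 0 1]
det M = -1/2; M⁻¹ = [-56/65 -33/65 0; -66/65 112/65 -8; 0 0 1]
M⁻¹ · (-153/26, 53/13)ᵀ = (3, 5)ᵀ

p = (3, 5)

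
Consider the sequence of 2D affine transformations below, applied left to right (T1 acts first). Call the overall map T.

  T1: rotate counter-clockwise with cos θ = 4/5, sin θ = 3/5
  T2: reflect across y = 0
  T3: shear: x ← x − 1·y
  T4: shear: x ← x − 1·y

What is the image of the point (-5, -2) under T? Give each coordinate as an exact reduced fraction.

T1 rotate counter-clockwise with cos θ = 4/5, sin θ = 3/5: (-5, -2) → (-14/5, -23/5)
T2 reflect across y = 0: (-14/5, -23/5) → (-14/5, 23/5)
T3 shear: x ← x − 1·y: (-14/5, 23/5) → (-37/5, 23/5)
T4 shear: x ← x − 1·y: (-37/5, 23/5) → (-12, 23/5)

T(p) = (-12, 23/5)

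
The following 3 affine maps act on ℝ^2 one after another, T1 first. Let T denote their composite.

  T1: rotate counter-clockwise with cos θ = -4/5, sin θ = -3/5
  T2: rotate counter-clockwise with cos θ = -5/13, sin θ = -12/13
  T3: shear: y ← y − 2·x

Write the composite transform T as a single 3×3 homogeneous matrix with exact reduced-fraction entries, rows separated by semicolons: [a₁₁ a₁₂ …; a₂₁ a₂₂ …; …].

T = [-16/65 -63/65 0; 19/13 22/13 0; 0 0 1]

T1 = [-4/5 3/5 0; -3/5 -4/5 0; 0 0 1]
T2·T1 = [-16/65 -63/65 0; 63/65 -16/65 0; 0 0 1]
T3·…·T1 = [-16/65 -63/65 0; 19/13 22/13 0; 0 0 1]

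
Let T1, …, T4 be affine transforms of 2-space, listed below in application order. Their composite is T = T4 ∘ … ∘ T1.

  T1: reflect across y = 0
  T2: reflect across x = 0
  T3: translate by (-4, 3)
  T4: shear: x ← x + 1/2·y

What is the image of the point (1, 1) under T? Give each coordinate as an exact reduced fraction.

T1 reflect across y = 0: (1, 1) → (1, -1)
T2 reflect across x = 0: (1, -1) → (-1, -1)
T3 translate by (-4, 3): (-1, -1) → (-5, 2)
T4 shear: x ← x + 1/2·y: (-5, 2) → (-4, 2)

T(p) = (-4, 2)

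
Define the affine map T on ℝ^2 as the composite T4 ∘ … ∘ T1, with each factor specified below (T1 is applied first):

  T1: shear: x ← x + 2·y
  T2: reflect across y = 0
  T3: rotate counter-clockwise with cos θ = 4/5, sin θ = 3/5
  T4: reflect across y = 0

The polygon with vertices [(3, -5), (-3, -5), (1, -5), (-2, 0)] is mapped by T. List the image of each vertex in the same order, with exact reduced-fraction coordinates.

T1 shear: x ← x + 2·y: (3, -5) → (-7, -5); (-3, -5) → (-13, -5); (1, -5) → (-9, -5); (-2, 0) → (-2, 0)
T2 reflect across y = 0: (-7, -5) → (-7, 5); (-13, -5) → (-13, 5); (-9, -5) → (-9, 5); (-2, 0) → (-2, 0)
T3 rotate counter-clockwise with cos θ = 4/5, sin θ = 3/5: (-7, 5) → (-43/5, -1/5); (-13, 5) → (-67/5, -19/5); (-9, 5) → (-51/5, -7/5); (-2, 0) → (-8/5, -6/5)
T4 reflect across y = 0: (-43/5, -1/5) → (-43/5, 1/5); (-67/5, -19/5) → (-67/5, 19/5); (-51/5, -7/5) → (-51/5, 7/5); (-8/5, -6/5) → (-8/5, 6/5)

image vertices: (-43/5, 1/5), (-67/5, 19/5), (-51/5, 7/5), (-8/5, 6/5)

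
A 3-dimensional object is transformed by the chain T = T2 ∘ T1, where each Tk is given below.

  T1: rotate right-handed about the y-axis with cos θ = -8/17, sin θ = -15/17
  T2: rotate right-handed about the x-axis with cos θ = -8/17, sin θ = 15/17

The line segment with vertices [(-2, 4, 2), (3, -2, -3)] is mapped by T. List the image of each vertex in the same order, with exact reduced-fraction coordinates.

T1 rotate right-handed about the y-axis with cos θ = -8/17, sin θ = -15/17: (-2, 4, 2) → (-14/17, 4, -46/17); (3, -2, -3) → (21/17, -2, 69/17)
T2 rotate right-handed about the x-axis with cos θ = -8/17, sin θ = 15/17: (-14/17, 4, -46/17) → (-14/17, 146/289, 1388/289); (21/17, -2, 69/17) → (21/17, -763/289, -1062/289)

image vertices: (-14/17, 146/289, 1388/289), (21/17, -763/289, -1062/289)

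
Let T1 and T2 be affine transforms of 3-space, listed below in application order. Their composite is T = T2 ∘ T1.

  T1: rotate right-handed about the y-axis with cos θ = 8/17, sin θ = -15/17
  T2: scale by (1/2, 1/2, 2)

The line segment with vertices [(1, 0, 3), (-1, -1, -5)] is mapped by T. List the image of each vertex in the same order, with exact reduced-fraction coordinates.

image vertices: (-37/34, 0, 78/17), (67/34, -1/2, -110/17)

T1 rotate right-handed about the y-axis with cos θ = 8/17, sin θ = -15/17: (1, 0, 3) → (-37/17, 0, 39/17); (-1, -1, -5) → (67/17, -1, -55/17)
T2 scale by (1/2, 1/2, 2): (-37/17, 0, 39/17) → (-37/34, 0, 78/17); (67/17, -1, -55/17) → (67/34, -1/2, -110/17)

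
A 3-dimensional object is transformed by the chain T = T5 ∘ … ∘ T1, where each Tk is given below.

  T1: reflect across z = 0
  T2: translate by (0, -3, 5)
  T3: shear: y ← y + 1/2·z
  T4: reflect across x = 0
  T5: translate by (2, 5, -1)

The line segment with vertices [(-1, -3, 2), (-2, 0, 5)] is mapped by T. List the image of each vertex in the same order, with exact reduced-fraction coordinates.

image vertices: (3, 1/2, 2), (4, 2, -1)

T1 reflect across z = 0: (-1, -3, 2) → (-1, -3, -2); (-2, 0, 5) → (-2, 0, -5)
T2 translate by (0, -3, 5): (-1, -3, -2) → (-1, -6, 3); (-2, 0, -5) → (-2, -3, 0)
T3 shear: y ← y + 1/2·z: (-1, -6, 3) → (-1, -9/2, 3); (-2, -3, 0) → (-2, -3, 0)
T4 reflect across x = 0: (-1, -9/2, 3) → (1, -9/2, 3); (-2, -3, 0) → (2, -3, 0)
T5 translate by (2, 5, -1): (1, -9/2, 3) → (3, 1/2, 2); (2, -3, 0) → (4, 2, -1)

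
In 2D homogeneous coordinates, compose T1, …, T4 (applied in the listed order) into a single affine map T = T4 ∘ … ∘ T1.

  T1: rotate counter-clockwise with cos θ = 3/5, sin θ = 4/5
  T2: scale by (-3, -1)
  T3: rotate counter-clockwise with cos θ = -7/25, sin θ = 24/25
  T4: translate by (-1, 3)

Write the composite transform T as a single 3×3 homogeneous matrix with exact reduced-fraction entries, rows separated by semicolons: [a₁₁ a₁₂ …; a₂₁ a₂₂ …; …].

T1 = [3/5 -4/5 0; 4/5 3/5 0; 0 0 1]
T2·T1 = [-9/5 12/5 0; -4/5 -3/5 0; 0 0 1]
T3·…·T1 = [159/125 -12/125 0; -188/125 309/125 0; 0 0 1]
T4·…·T1 = [159/125 -12/125 -1; -188/125 309/125 3; 0 0 1]

T = [159/125 -12/125 -1; -188/125 309/125 3; 0 0 1]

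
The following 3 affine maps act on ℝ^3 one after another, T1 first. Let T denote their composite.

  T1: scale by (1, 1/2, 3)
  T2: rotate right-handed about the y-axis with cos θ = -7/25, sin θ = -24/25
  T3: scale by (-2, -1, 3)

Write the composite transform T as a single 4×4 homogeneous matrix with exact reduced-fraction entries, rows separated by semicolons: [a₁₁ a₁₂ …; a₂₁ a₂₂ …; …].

T = [14/25 0 144/25 0; 0 -1/2 0 0; 72/25 0 -63/25 0; 0 0 0 1]

T1 = [1 0 0 0; 0 1/2 0 0; 0 0 3 0; 0 0 0 1]
T2·T1 = [-7/25 0 -72/25 0; 0 1/2 0 0; 24/25 0 -21/25 0; 0 0 0 1]
T3·…·T1 = [14/25 0 144/25 0; 0 -1/2 0 0; 72/25 0 -63/25 0; 0 0 0 1]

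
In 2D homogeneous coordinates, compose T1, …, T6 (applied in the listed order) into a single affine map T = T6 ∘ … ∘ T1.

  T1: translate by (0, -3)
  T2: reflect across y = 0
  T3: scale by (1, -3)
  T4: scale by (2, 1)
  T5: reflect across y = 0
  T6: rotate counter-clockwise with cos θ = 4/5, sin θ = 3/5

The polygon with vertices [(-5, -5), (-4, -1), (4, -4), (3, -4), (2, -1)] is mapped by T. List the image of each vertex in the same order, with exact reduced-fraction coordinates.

image vertices: (-112/5, 66/5), (-68/5, 24/5), (-31/5, 108/5), (-39/5, 102/5), (-4, 12)

T1 translate by (0, -3): (-5, -5) → (-5, -8); (-4, -1) → (-4, -4); (4, -4) → (4, -7); (3, -4) → (3, -7); (2, -1) → (2, -4)
T2 reflect across y = 0: (-5, -8) → (-5, 8); (-4, -4) → (-4, 4); (4, -7) → (4, 7); (3, -7) → (3, 7); (2, -4) → (2, 4)
T3 scale by (1, -3): (-5, 8) → (-5, -24); (-4, 4) → (-4, -12); (4, 7) → (4, -21); (3, 7) → (3, -21); (2, 4) → (2, -12)
T4 scale by (2, 1): (-5, -24) → (-10, -24); (-4, -12) → (-8, -12); (4, -21) → (8, -21); (3, -21) → (6, -21); (2, -12) → (4, -12)
T5 reflect across y = 0: (-10, -24) → (-10, 24); (-8, -12) → (-8, 12); (8, -21) → (8, 21); (6, -21) → (6, 21); (4, -12) → (4, 12)
T6 rotate counter-clockwise with cos θ = 4/5, sin θ = 3/5: (-10, 24) → (-112/5, 66/5); (-8, 12) → (-68/5, 24/5); (8, 21) → (-31/5, 108/5); (6, 21) → (-39/5, 102/5); (4, 12) → (-4, 12)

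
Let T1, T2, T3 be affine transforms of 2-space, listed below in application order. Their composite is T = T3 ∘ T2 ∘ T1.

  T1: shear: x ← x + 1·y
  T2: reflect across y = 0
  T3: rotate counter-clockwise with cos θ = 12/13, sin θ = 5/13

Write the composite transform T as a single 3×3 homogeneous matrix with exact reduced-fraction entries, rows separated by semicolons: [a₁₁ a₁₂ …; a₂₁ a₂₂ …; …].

T = [12/13 17/13 0; 5/13 -7/13 0; 0 0 1]

T1 = [1 1 0; 0 1 0; 0 0 1]
T2·T1 = [1 1 0; 0 -1 0; 0 0 1]
T3·…·T1 = [12/13 17/13 0; 5/13 -7/13 0; 0 0 1]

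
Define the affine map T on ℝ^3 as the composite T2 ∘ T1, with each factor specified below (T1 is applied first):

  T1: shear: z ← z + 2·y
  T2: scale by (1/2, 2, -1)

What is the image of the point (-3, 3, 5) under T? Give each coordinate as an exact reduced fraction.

T1 shear: z ← z + 2·y: (-3, 3, 5) → (-3, 3, 11)
T2 scale by (1/2, 2, -1): (-3, 3, 11) → (-3/2, 6, -11)

T(p) = (-3/2, 6, -11)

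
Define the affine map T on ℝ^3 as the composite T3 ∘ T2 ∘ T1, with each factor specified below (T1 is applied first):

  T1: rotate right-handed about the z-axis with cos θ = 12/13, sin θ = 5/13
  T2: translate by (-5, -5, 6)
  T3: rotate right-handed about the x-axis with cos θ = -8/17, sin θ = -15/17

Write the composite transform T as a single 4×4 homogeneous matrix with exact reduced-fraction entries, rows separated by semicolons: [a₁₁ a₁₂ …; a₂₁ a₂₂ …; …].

T = [12/13 -5/13 0 -5; -40/221 -96/221 15/17 130/17; -75/221 -180/221 -8/17 27/17; 0 0 0 1]

T1 = [12/13 -5/13 0 0; 5/13 12/13 0 0; 0 0 1 0; 0 0 0 1]
T2·T1 = [12/13 -5/13 0 -5; 5/13 12/13 0 -5; 0 0 1 6; 0 0 0 1]
T3·…·T1 = [12/13 -5/13 0 -5; -40/221 -96/221 15/17 130/17; -75/221 -180/221 -8/17 27/17; 0 0 0 1]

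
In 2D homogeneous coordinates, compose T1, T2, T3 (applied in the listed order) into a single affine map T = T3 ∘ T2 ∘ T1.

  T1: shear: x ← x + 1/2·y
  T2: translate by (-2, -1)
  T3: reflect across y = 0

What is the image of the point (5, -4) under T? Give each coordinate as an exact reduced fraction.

T1 shear: x ← x + 1/2·y: (5, -4) → (3, -4)
T2 translate by (-2, -1): (3, -4) → (1, -5)
T3 reflect across y = 0: (1, -5) → (1, 5)

T(p) = (1, 5)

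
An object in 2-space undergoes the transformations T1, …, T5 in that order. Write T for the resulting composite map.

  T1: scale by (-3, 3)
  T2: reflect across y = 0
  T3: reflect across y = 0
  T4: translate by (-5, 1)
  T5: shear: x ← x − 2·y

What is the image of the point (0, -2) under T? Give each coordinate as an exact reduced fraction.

T1 scale by (-3, 3): (0, -2) → (0, -6)
T2 reflect across y = 0: (0, -6) → (0, 6)
T3 reflect across y = 0: (0, 6) → (0, -6)
T4 translate by (-5, 1): (0, -6) → (-5, -5)
T5 shear: x ← x − 2·y: (-5, -5) → (5, -5)

T(p) = (5, -5)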